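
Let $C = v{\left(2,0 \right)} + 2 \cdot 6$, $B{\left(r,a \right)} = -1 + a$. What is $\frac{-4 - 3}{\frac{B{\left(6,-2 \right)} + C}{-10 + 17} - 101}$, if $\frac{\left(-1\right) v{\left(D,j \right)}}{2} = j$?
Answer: $\frac{49}{698} \approx 0.070201$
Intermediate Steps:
$v{\left(D,j \right)} = - 2 j$
$C = 12$ ($C = \left(-2\right) 0 + 2 \cdot 6 = 0 + 12 = 12$)
$\frac{-4 - 3}{\frac{B{\left(6,-2 \right)} + C}{-10 + 17} - 101} = \frac{-4 - 3}{\frac{\left(-1 - 2\right) + 12}{-10 + 17} - 101} = \frac{1}{\frac{-3 + 12}{7} - 101} \left(-7\right) = \frac{1}{9 \cdot \frac{1}{7} - 101} \left(-7\right) = \frac{1}{\frac{9}{7} - 101} \left(-7\right) = \frac{1}{- \frac{698}{7}} \left(-7\right) = \left(- \frac{7}{698}\right) \left(-7\right) = \frac{49}{698}$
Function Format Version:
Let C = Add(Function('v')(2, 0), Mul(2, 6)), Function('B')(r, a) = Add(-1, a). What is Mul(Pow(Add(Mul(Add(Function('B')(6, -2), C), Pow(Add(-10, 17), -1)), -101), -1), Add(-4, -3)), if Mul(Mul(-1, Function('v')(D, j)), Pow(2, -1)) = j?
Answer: Rational(49, 698) ≈ 0.070201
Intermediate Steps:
Function('v')(D, j) = Mul(-2, j)
C = 12 (C = Add(Mul(-2, 0), Mul(2, 6)) = Add(0, 12) = 12)
Mul(Pow(Add(Mul(Add(Function('B')(6, -2), C), Pow(Add(-10, 17), -1)), -101), -1), Add(-4, -3)) = Mul(Pow(Add(Mul(Add(Add(-1, -2), 12), Pow(Add(-10, 17), -1)), -101), -1), Add(-4, -3)) = Mul(Pow(Add(Mul(Add(-3, 12), Pow(7, -1)), -101), -1), -7) = Mul(Pow(Add(Mul(9, Rational(1, 7)), -101), -1), -7) = Mul(Pow(Add(Rational(9, 7), -101), -1), -7) = Mul(Pow(Rational(-698, 7), -1), -7) = Mul(Rational(-7, 698), -7) = Rational(49, 698)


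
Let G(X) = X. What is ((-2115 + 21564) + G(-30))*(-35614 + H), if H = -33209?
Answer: -1336473837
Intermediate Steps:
((-2115 + 21564) + G(-30))*(-35614 + H) = ((-2115 + 21564) - 30)*(-35614 - 33209) = (19449 - 30)*(-68823) = 19419*(-68823) = -1336473837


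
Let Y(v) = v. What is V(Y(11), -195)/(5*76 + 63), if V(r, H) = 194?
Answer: 194/443 ≈ 0.43792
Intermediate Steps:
V(Y(11), -195)/(5*76 + 63) = 194/(5*76 + 63) = 194/(380 + 63) = 194/443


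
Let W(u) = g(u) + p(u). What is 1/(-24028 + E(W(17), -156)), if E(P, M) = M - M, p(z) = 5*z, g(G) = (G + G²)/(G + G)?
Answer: -1/24028 ≈ -4.1618e-5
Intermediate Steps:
g(G) = (G + G²)/(2*G) (g(G) = (G + G²)/((2*G)) = (G + G²)*(1/(2*G)) = (G + G²)/(2*G))
W(u) = ½ + 11*u/2 (W(u) = (½ + u/2) + 5*u = ½ + 11*u/2)
E(P, M) = 0
1/(-24028 + E(W(17), -156)) = 1/(-24028 + 0) = 1/(-24028) = -1/24028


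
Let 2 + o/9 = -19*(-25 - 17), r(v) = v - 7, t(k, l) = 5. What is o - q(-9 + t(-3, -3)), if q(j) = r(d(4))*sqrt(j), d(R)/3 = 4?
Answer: 7164 - 10*I ≈ 7164.0 - 10.0*I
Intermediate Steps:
d(R) = 12 (d(R) = 3*4 = 12)
r(v) = -7 + v
q(j) = 5*sqrt(j) (q(j) = (-7 + 12)*sqrt(j) = 5*sqrt(j))
o = 7164 (o = -18 + 9*(-19*(-25 - 17)) = -18 + 9*(-19*(-42)) = -18 + 9*798 = -18 + 7182 = 7164)
o - q(-9 + t(-3, -3)) = 7164 - 5*sqrt(-9 + 5) = 7164 - 5*sqrt(-4) = 7164 - 5*2*I = 7164 - 10*I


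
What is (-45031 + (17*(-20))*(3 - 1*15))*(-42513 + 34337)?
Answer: 334815376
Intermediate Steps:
(-45031 + (17*(-20))*(3 - 1*15))*(-42513 + 34337) = (-45031 - 340*(3 - 15))*(-8176) = (-45031 - 340*(-12))*(-8176) = (-45031 + 4080)*(-8176) = -40951*(-8176) = 334815376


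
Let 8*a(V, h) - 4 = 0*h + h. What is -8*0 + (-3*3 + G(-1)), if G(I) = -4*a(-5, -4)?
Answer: -9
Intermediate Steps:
a(V, h) = 1/2 + h/8 (a(V, h) = 1/2 + (0*h + h)/8 = 1/2 + (0 + h)/8 = 1/2 + h/8)
G(I) = 0 (G(I) = -4*(1/2 + (1/8)*(-4)) = -4*(1/2 - 1/2) = -4*0 = 0)
-8*0 + (-3*3 + G(-1)) = -8*0 + (-3*3 + 0) = 0 + (-9 + 0) = 0 - 9 = -9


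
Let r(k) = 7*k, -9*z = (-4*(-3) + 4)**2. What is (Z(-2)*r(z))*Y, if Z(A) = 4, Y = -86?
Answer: 616448/9 ≈ 68494.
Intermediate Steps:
z = -256/9 (z = -(-4*(-3) + 4)**2/9 = -(12 + 4)**2/9 = -1/9*16**2 = -1/9*256 = -256/9 ≈ -28.444)
(Z(-2)*r(z))*Y = (4*(7*(-256/9)))*(-86) = (4*(-1792/9))*(-86) = -7168/9*(-86) = 616448/9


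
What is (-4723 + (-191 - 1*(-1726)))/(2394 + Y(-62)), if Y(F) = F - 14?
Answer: -1594/1159 ≈ -1.3753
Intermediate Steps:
Y(F) = -14 + F
(-4723 + (-191 - 1*(-1726)))/(2394 + Y(-62)) = (-4723 + (-191 - 1*(-1726)))/(2394 + (-14 - 62)) = (-4723 + (-191 + 1726))/(2394 - 76) = (-4723 + 1535)/2318 = -3188*1/2318 = -1594/1159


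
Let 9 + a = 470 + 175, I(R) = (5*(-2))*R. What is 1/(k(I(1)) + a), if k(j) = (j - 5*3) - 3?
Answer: 1/608 ≈ 0.0016447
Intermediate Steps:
I(R) = -10*R
k(j) = -18 + j (k(j) = (j - 15) - 3 = (-15 + j) - 3 = -18 + j)
a = 636 (a = -9 + (470 + 175) = -9 + 645 = 636)
1/(k(I(1)) + a) = 1/((-18 - 10*1) + 636) = 1/((-18 - 10) + 636) = 1/(-28 + 636) = 1/608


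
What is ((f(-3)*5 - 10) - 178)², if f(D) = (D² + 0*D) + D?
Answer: 24964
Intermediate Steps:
f(D) = D + D² (f(D) = (D² + 0) + D = D² + D = D + D²)
((f(-3)*5 - 10) - 178)² = ((-3*(1 - 3)*5 - 10) - 178)² = ((-3*(-2)*5 - 10) - 178)² = ((6*5 - 10) - 178)² = ((30 - 10) - 178)² = (20 - 178)² = (-158)² = 24964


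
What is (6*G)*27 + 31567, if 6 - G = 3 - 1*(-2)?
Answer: 31729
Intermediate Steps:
G = 1 (G = 6 - (3 - 1*(-2)) = 6 - (3 + 2) = 6 - 1*5 = 6 - 5 = 1)
(6*G)*27 + 31567 = (6*1)*27 + 31567 = 6*27 + 31567 = 162 + 31567 = 31729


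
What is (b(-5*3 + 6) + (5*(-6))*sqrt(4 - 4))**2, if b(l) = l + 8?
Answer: 1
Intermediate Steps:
b(l) = 8 + l
(b(-5*3 + 6) + (5*(-6))*sqrt(4 - 4))**2 = ((8 + (-5*3 + 6)) + (5*(-6))*sqrt(4 - 4))**2 = ((8 + (-15 + 6)) - 30*sqrt(0))**2 = ((8 - 9) - 30*0)**2 = (-1 + 0)**2 = (-1)**2 = 1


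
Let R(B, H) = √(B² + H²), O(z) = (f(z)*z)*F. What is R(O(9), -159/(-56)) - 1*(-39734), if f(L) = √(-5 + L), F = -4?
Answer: 39734 + 39*√10705/56 ≈ 39806.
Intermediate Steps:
O(z) = -4*z*√(-5 + z) (O(z) = (√(-5 + z)*z)*(-4) = (z*√(-5 + z))*(-4) = -4*z*√(-5 + z))
R(O(9), -159/(-56)) - 1*(-39734) = √((-4*9*√(-5 + 9))² + (-159/(-56))²) - 1*(-39734) = √((-4*9*√4)² + (-159*(-1/56))²) + 39734 = √((-4*9*2)² + (159/56)²) + 39734 = √((-72)² + 25281/3136) + 39734 = √(5184 + 25281/3136) + 39734 = √(16282305/3136) + 39734 = 39*√10705/56 + 39734 = 39734 + 39*√10705/56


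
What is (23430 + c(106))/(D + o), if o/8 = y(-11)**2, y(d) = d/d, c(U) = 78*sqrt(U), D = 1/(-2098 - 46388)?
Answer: 1136026980/387887 + 3781908*sqrt(106)/387887 ≈ 3029.1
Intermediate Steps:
D = -1/48486 (D = 1/(-48486) = -1/48486 ≈ -2.0625e-5)
y(d) = 1
o = 8 (o = 8*1**2 = 8*1 = 8)
(23430 + c(106))/(D + o) = (23430 + 78*sqrt(106))/(-1/48486 + 8) = (23430 + 78*sqrt(106))/(387887/48486) = (23430 + 78*sqrt(106))*(48486/387887) = 1136026980/387887 + 3781908*sqrt(106)/387887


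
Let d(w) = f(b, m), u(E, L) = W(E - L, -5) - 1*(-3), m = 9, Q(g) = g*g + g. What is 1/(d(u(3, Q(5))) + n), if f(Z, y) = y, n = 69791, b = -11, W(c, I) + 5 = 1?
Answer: 1/69800 ≈ 1.4327e-5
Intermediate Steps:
W(c, I) = -4 (W(c, I) = -5 + 1 = -4)
Q(g) = g + g² (Q(g) = g² + g = g + g²)
u(E, L) = -1 (u(E, L) = -4 - 1*(-3) = -4 + 3 = -1)
d(w) = 9
1/(d(u(3, Q(5))) + n) = 1/(9 + 69791) = 1/69800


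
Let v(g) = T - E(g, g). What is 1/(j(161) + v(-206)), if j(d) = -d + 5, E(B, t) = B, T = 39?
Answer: 1/89 ≈ 0.011236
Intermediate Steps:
j(d) = 5 - d
v(g) = 39 - g
1/(j(161) + v(-206)) = 1/((5 - 1*161) + (39 - 1*(-206))) = 1/((5 - 161) + (39 + 206)) = 1/(-156 + 245) = 1/89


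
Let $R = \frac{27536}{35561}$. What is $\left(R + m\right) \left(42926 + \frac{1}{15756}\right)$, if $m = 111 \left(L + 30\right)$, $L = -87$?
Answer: $- \frac{11704198718667379}{43099932} \approx -2.7156 \cdot 10^{8}$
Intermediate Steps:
$R = \frac{27536}{35561}$ ($R = 27536 \cdot \frac{1}{35561} = \frac{27536}{35561} \approx 0.77433$)
$m = -6327$ ($m = 111 \left(-87 + 30\right) = 111 \left(-57\right) = -6327$)
$\left(R + m\right) \left(42926 + \frac{1}{15756}\right) = \left(\frac{27536}{35561} - 6327\right) \left(42926 + \frac{1}{15756}\right) = - \frac{224966911 \left(42926 + \frac{1}{15756}\right)}{35561} = \left(- \frac{224966911}{35561}\right) \frac{676342057}{15756} = - \frac{11704198718667379}{43099932}$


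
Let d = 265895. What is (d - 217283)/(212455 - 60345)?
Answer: 24306/76055 ≈ 0.31958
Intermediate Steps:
(d - 217283)/(212455 - 60345) = (265895 - 217283)/(212455 - 60345) = 48612/152110 = 48612*(1/152110) = 24306/76055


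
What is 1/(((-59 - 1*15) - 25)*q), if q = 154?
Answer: -1/15246 ≈ -6.5591e-5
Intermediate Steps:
1/(((-59 - 1*15) - 25)*q) = 1/(((-59 - 1*15) - 25)*154) = 1/(((-59 - 15) - 25)*154) = 1/((-74 - 25)*154) = 1/(-99*154) = 1/(-15246) = -1/15246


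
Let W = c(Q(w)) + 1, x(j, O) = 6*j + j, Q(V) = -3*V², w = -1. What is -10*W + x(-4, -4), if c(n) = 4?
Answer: -78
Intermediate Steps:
x(j, O) = 7*j
W = 5 (W = 4 + 1 = 5)
-10*W + x(-4, -4) = -10*5 + 7*(-4) = -50 - 28 = -78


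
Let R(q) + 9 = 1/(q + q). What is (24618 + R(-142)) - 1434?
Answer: 6581699/284 ≈ 23175.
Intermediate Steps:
R(q) = -9 + 1/(2*q) (R(q) = -9 + 1/(q + q) = -9 + 1/(2*q))
(24618 + R(-142)) - 1434 = (24618 + (-9 + (1/2)/(-142))) - 1434 = (24618 + (-9 + (1/2)*(-1/142))) - 1434 = (24618 + (-9 - 1/284)) - 1434 = (24618 - 2557/284) - 1434 = 6988955/284 - 1434 = 6581699/284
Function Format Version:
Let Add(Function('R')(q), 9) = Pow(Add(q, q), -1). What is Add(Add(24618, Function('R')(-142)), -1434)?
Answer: Rational(6581699, 284) ≈ 23175.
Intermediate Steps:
Function('R')(q) = Add(-9, Mul(Rational(1, 2), Pow(q, -1))) (Function('R')(q) = Add(-9, Pow(Add(q, q), -1)) = Add(-9, Pow(Mul(2, q), -1)) = Add(-9, Mul(Rational(1, 2), Pow(q, -1))))
Add(Add(24618, Function('R')(-142)), -1434) = Add(Add(24618, Add(-9, Mul(Rational(1, 2), Pow(-142, -1)))), -1434) = Add(Add(24618, Add(-9, Mul(Rational(1, 2), Rational(-1, 142)))), -1434) = Add(Add(24618, Add(-9, Rational(-1, 284))), -1434) = Add(Add(24618, Rational(-2557, 284)), -1434) = Add(Rational(6988955, 284), -1434) = Rational(6581699, 284)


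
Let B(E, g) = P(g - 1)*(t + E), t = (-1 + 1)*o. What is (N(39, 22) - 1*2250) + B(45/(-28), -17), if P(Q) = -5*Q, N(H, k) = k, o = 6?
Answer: -33217/14 ≈ -2372.6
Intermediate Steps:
t = 0 (t = (-1 + 1)*6 = 0*6 = 0)
B(E, g) = E*(5 - 5*g) (B(E, g) = (-5*(g - 1))*(0 + E) = (-5*(-1 + g))*E = (5 - 5*g)*E = E*(5 - 5*g))
(N(39, 22) - 1*2250) + B(45/(-28), -17) = (22 - 1*2250) + 5*(45/(-28))*(1 - 1*(-17)) = (22 - 2250) + 5*(45*(-1/28))*(1 + 17) = -2228 + 5*(-45/28)*18 = -2228 - 2025/14 = -33217/14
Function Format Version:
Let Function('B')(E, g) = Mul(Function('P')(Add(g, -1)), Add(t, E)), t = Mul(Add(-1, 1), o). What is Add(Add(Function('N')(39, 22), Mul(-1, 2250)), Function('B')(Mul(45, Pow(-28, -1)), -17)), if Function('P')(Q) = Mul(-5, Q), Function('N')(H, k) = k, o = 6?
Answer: Rational(-33217, 14) ≈ -2372.6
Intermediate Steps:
t = 0 (t = Mul(Add(-1, 1), 6) = Mul(0, 6) = 0)
Function('B')(E, g) = Mul(E, Add(5, Mul(-5, g))) (Function('B')(E, g) = Mul(Mul(-5, Add(g, -1)), Add(0, E)) = Mul(Mul(-5, Add(-1, g)), E) = Mul(Add(5, Mul(-5, g)), E) = Mul(E, Add(5, Mul(-5, g))))
Add(Add(Function('N')(39, 22), Mul(-1, 2250)), Function('B')(Mul(45, Pow(-28, -1)), -17)) = Add(Add(22, Mul(-1, 2250)), Mul(5, Mul(45, Pow(-28, -1)), Add(1, Mul(-1, -17)))) = Add(Add(22, -2250), Mul(5, Mul(45, Rational(-1, 28)), Add(1, 17))) = Add(-2228, Mul(5, Rational(-45, 28), 18)) = Add(-2228, Rational(-2025, 14)) = Rational(-33217, 14)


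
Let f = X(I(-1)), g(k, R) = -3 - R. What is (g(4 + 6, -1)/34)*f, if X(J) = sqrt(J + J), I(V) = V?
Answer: -I*sqrt(2)/17 ≈ -0.083189*I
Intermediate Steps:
X(J) = sqrt(2)*sqrt(J) (X(J) = sqrt(2*J) = sqrt(2)*sqrt(J))
f = I*sqrt(2) (f = sqrt(2)*sqrt(-1) = sqrt(2)*I = I*sqrt(2) ≈ 1.4142*I)
(g(4 + 6, -1)/34)*f = ((-3 - 1*(-1))/34)*(I*sqrt(2)) = ((-3 + 1)*(1/34))*(I*sqrt(2)) = (-2*1/34)*(I*sqrt(2)) = -I*sqrt(2)/17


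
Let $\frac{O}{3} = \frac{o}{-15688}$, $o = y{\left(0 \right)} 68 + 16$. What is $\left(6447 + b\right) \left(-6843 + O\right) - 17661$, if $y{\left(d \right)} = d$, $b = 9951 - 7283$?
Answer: $- \frac{122349994056}{1961} \approx -6.2392 \cdot 10^{7}$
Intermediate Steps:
$b = 2668$ ($b = 9951 - 7283 = 2668$)
$o = 16$ ($o = 0 \cdot 68 + 16 = 0 + 16 = 16$)
$O = - \frac{6}{1961}$ ($O = 3 \frac{16}{-15688} = 3 \cdot 16 \left(- \frac{1}{15688}\right) = 3 \left(- \frac{2}{1961}\right) = - \frac{6}{1961} \approx -0.0030597$)
$\left(6447 + b\right) \left(-6843 + O\right) - 17661 = \left(6447 + 2668\right) \left(-6843 - \frac{6}{1961}\right) - 17661 = 9115 \left(- \frac{13419129}{1961}\right) - 17661 = - \frac{122315360835}{1961} - 17661 = - \frac{122349994056}{1961}$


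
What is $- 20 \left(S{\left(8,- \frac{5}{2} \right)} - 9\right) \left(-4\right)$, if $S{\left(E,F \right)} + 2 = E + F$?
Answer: $-440$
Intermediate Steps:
$S{\left(E,F \right)} = -2 + E + F$ ($S{\left(E,F \right)} = -2 + \left(E + F\right) = -2 + E + F$)
$- 20 \left(S{\left(8,- \frac{5}{2} \right)} - 9\right) \left(-4\right) = - 20 \left(\left(-2 + 8 - \frac{5}{2}\right) - 9\right) \left(-4\right) = - 20 \left(\frac{7}{2} - 9\right) \left(-4\right) = \left(-20\right) \left(- \frac{11}{2}\right) \left(-4\right) = 110 \left(-4\right) = -440$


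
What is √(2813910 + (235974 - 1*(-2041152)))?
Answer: 2*√1272759 ≈ 2256.3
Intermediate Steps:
√(2813910 + (235974 - 1*(-2041152))) = √(2813910 + (235974 + 2041152)) = √(2813910 + 2277126) = √5091036 = 2*√1272759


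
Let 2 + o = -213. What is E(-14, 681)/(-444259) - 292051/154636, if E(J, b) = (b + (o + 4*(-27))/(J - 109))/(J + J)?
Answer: -111708300884275/59149352297364 ≈ -1.8886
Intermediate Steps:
o = -215 (o = -2 - 213 = -215)
E(J, b) = (b - 323/(-109 + J))/(2*J) (E(J, b) = (b + (-215 + 4*(-27))/(J - 109))/(J + J) = (b + (-215 - 108)/(-109 + J))/((2*J)) = (b - 323/(-109 + J))*(1/(2*J)) = (b - 323/(-109 + J))/(2*J))
E(-14, 681)/(-444259) - 292051/154636 = ((1/2)*(-323 - 109*681 - 14*681)/(-14*(-109 - 14)))/(-444259) - 292051/154636 = ((1/2)*(-1/14)*(-323 - 74229 - 9534)/(-123))*(-1/444259) - 292051*1/154636 = ((1/2)*(-1/14)*(-1/123)*(-84086))*(-1/444259) - 292051/154636 = -42043/1722*(-1/444259) - 292051/154636 = 42043/765013998 - 292051/154636 = -111708300884275/59149352297364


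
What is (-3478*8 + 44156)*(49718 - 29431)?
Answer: 331327284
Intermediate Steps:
(-3478*8 + 44156)*(49718 - 29431) = (-27824 + 44156)*20287 = 16332*20287 = 331327284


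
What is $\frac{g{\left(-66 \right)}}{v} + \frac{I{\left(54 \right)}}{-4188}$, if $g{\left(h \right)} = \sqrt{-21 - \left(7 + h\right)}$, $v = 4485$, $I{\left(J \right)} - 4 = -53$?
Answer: $\frac{49}{4188} + \frac{\sqrt{38}}{4485} \approx 0.013075$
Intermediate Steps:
$I{\left(J \right)} = -49$ ($I{\left(J \right)} = 4 - 53 = -49$)
$g{\left(h \right)} = \sqrt{-28 - h}$
$\frac{g{\left(-66 \right)}}{v} + \frac{I{\left(54 \right)}}{-4188} = \frac{\sqrt{-28 - -66}}{4485} - \frac{49}{-4188} = \sqrt{-28 + 66} \cdot \frac{1}{4485} - - \frac{49}{4188} = \sqrt{38} \cdot \frac{1}{4485} + \frac{49}{4188} = \frac{\sqrt{38}}{4485} + \frac{49}{4188} = \frac{49}{4188} + \frac{\sqrt{38}}{4485}$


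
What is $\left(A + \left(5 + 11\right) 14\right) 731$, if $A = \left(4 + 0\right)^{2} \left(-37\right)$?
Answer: $-269008$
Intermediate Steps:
$A = -592$ ($A = 4^{2} \left(-37\right) = 16 \left(-37\right) = -592$)
$\left(A + \left(5 + 11\right) 14\right) 731 = \left(-592 + \left(5 + 11\right) 14\right) 731 = \left(-592 + 16 \cdot 14\right) 731 = \left(-592 + 224\right) 731 = \left(-368\right) 731 = -269008$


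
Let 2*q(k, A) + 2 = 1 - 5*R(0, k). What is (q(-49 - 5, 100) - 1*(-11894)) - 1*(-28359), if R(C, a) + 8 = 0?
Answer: 80545/2 ≈ 40273.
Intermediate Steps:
R(C, a) = -8 (R(C, a) = -8 + 0 = -8)
q(k, A) = 39/2 (q(k, A) = -1 + (1 - 5*(-8))/2 = -1 + (1 + 40)/2 = -1 + (½)*41 = -1 + 41/2 = 39/2)
(q(-49 - 5, 100) - 1*(-11894)) - 1*(-28359) = (39/2 - 1*(-11894)) - 1*(-28359) = (39/2 + 11894) + 28359 = 23827/2 + 28359 = 80545/2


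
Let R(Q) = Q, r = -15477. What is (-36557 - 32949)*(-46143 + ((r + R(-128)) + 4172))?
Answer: 4001877456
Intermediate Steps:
(-36557 - 32949)*(-46143 + ((r + R(-128)) + 4172)) = (-36557 - 32949)*(-46143 + ((-15477 - 128) + 4172)) = -69506*(-46143 + (-15605 + 4172)) = -69506*(-46143 - 11433) = -69506*(-57576) = 4001877456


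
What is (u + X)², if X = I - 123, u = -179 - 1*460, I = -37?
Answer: 638401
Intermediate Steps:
u = -639 (u = -179 - 460 = -639)
X = -160 (X = -37 - 123 = -160)
(u + X)² = (-639 - 160)² = (-799)² = 638401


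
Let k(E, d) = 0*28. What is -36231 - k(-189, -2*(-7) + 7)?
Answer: -36231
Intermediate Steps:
k(E, d) = 0
-36231 - k(-189, -2*(-7) + 7) = -36231 - 1*0 = -36231 + 0 = -36231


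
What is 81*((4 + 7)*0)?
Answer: 0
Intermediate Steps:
81*((4 + 7)*0) = 81*(11*0) = 81*0 = 0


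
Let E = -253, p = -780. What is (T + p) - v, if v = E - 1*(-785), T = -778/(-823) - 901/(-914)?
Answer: -985462649/752222 ≈ -1310.1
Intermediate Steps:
T = 1452615/752222 (T = -778*(-1/823) - 901*(-1/914) = 778/823 + 901/914 = 1452615/752222 ≈ 1.9311)
v = 532 (v = -253 - 1*(-785) = -253 + 785 = 532)
(T + p) - v = (1452615/752222 - 780) - 1*532 = -585280545/752222 - 532 = -985462649/752222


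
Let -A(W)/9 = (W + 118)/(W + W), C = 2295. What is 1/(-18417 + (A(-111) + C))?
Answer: -74/1193007 ≈ -6.2028e-5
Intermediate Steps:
A(W) = -9*(118 + W)/(2*W) (A(W) = -9*(W + 118)/(W + W) = -9*(118 + W)/(2*W))
1/(-18417 + (A(-111) + C)) = 1/(-18417 + ((-9/2 - 531/(-111)) + 2295)) = 1/(-18417 + ((-9/2 - 531*(-1/111)) + 2295)) = 1/(-18417 + ((-9/2 + 177/37) + 2295)) = 1/(-18417 + (21/74 + 2295)) = 1/(-18417 + 169851/74) = 1/(-1193007/74) = -74/1193007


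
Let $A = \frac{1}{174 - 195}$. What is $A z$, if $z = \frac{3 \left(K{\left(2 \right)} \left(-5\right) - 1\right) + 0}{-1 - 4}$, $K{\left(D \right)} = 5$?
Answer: $- \frac{26}{35} \approx -0.74286$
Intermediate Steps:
$A = - \frac{1}{21}$ ($A = \frac{1}{-21} = - \frac{1}{21} \approx -0.047619$)
$z = \frac{78}{5}$ ($z = \frac{3 \left(5 \left(-5\right) - 1\right) + 0}{-1 - 4} = \frac{3 \left(-25 - 1\right) + 0}{-5} = \left(3 \left(-26\right) + 0\right) \left(- \frac{1}{5}\right) = \left(-78 + 0\right) \left(- \frac{1}{5}\right) = \left(-78\right) \left(- \frac{1}{5}\right) = \frac{78}{5} \approx 15.6$)
$A z = \left(- \frac{1}{21}\right) \frac{78}{5} = - \frac{26}{35}$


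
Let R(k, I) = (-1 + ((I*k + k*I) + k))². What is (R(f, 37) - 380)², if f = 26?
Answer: 14426482764841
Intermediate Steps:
R(k, I) = (-1 + k + 2*I*k)² (R(k, I) = (-1 + ((I*k + I*k) + k))² = (-1 + (2*I*k + k))² = (-1 + (k + 2*I*k))² = (-1 + k + 2*I*k)²)
(R(f, 37) - 380)² = ((-1 + 26 + 2*37*26)² - 380)² = ((-1 + 26 + 1924)² - 380)² = (1949² - 380)² = (3798601 - 380)² = 3798221² = 14426482764841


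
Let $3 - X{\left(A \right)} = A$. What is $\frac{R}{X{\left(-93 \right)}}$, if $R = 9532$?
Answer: $\frac{2383}{24} \approx 99.292$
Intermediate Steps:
$X{\left(A \right)} = 3 - A$
$\frac{R}{X{\left(-93 \right)}} = \frac{9532}{3 - -93} = \frac{9532}{3 + 93} = \frac{9532}{96} = 9532 \cdot \frac{1}{96} = \frac{2383}{24}$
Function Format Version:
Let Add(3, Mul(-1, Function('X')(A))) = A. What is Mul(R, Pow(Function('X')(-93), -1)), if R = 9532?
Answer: Rational(2383, 24) ≈ 99.292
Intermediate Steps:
Function('X')(A) = Add(3, Mul(-1, A))
Mul(R, Pow(Function('X')(-93), -1)) = Mul(9532, Pow(Add(3, Mul(-1, -93)), -1)) = Mul(9532, Pow(Add(3, 93), -1)) = Mul(9532, Pow(96, -1)) = Mul(9532, Rational(1, 96)) = Rational(2383, 24)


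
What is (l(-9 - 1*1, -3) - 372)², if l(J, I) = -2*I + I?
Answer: 136161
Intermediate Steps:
l(J, I) = -I
(l(-9 - 1*1, -3) - 372)² = (-1*(-3) - 372)² = (3 - 372)² = (-369)² = 136161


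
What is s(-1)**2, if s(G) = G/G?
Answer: 1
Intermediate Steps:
s(G) = 1
s(-1)**2 = 1**2 = 1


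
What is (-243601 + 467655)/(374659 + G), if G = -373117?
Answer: 112027/771 ≈ 145.30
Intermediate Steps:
(-243601 + 467655)/(374659 + G) = (-243601 + 467655)/(374659 - 373117) = 224054/1542 = 224054*(1/1542) = 112027/771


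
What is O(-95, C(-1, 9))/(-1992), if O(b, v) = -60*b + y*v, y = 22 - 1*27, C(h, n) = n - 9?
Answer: -475/166 ≈ -2.8614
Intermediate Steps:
C(h, n) = -9 + n
y = -5 (y = 22 - 27 = -5)
O(b, v) = -60*b - 5*v
O(-95, C(-1, 9))/(-1992) = (-60*(-95) - 5*(-9 + 9))/(-1992) = (5700 - 5*0)*(-1/1992) = (5700 + 0)*(-1/1992) = 5700*(-1/1992) = -475/166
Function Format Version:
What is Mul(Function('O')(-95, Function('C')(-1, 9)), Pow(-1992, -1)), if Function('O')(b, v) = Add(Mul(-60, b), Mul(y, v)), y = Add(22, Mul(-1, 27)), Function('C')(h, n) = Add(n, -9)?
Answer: Rational(-475, 166) ≈ -2.8614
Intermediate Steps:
Function('C')(h, n) = Add(-9, n)
y = -5 (y = Add(22, -27) = -5)
Function('O')(b, v) = Add(Mul(-60, b), Mul(-5, v))
Mul(Function('O')(-95, Function('C')(-1, 9)), Pow(-1992, -1)) = Mul(Add(Mul(-60, -95), Mul(-5, Add(-9, 9))), Pow(-1992, -1)) = Mul(Add(5700, Mul(-5, 0)), Rational(-1, 1992)) = Mul(Add(5700, 0), Rational(-1, 1992)) = Mul(5700, Rational(-1, 1992)) = Rational(-475, 166)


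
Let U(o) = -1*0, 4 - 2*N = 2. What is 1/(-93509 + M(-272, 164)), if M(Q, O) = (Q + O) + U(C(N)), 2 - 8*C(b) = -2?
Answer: -1/93617 ≈ -1.0682e-5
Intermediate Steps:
N = 1 (N = 2 - ½*2 = 2 - 1 = 1)
C(b) = ½ (C(b) = ¼ - ⅛*(-2) = ¼ + ¼ = ½)
U(o) = 0
M(Q, O) = O + Q (M(Q, O) = (Q + O) + 0 = (O + Q) + 0 = O + Q)
1/(-93509 + M(-272, 164)) = 1/(-93509 + (164 - 272)) = 1/(-93509 - 108) = 1/(-93617) = -1/93617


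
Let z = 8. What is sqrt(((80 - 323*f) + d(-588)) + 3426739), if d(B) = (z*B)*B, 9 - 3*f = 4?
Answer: sqrt(55730094)/3 ≈ 2488.4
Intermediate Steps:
f = 5/3 (f = 3 - 1/3*4 = 3 - 4/3 = 5/3 ≈ 1.6667)
d(B) = 8*B**2 (d(B) = (8*B)*B = 8*B**2)
sqrt(((80 - 323*f) + d(-588)) + 3426739) = sqrt(((80 - 323*5/3) + 8*(-588)**2) + 3426739) = sqrt(((80 - 1615/3) + 8*345744) + 3426739) = sqrt((-1375/3 + 2765952) + 3426739) = sqrt(8296481/3 + 3426739) = sqrt(18576698/3) = sqrt(55730094)/3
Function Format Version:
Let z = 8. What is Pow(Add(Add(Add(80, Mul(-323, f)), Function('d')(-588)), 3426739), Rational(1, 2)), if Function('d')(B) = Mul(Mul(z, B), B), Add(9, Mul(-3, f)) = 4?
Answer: Mul(Rational(1, 3), Pow(55730094, Rational(1, 2))) ≈ 2488.4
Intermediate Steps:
f = Rational(5, 3) (f = Add(3, Mul(Rational(-1, 3), 4)) = Add(3, Rational(-4, 3)) = Rational(5, 3) ≈ 1.6667)
Function('d')(B) = Mul(8, Pow(B, 2)) (Function('d')(B) = Mul(Mul(8, B), B) = Mul(8, Pow(B, 2)))
Pow(Add(Add(Add(80, Mul(-323, f)), Function('d')(-588)), 3426739), Rational(1, 2)) = Pow(Add(Add(Add(80, Mul(-323, Rational(5, 3))), Mul(8, Pow(-588, 2))), 3426739), Rational(1, 2)) = Pow(Add(Add(Add(80, Rational(-1615, 3)), Mul(8, 345744)), 3426739), Rational(1, 2)) = Pow(Add(Add(Rational(-1375, 3), 2765952), 3426739), Rational(1, 2)) = Pow(Add(Rational(8296481, 3), 3426739), Rational(1, 2)) = Pow(Rational(18576698, 3), Rational(1, 2)) = Mul(Rational(1, 3), Pow(55730094, Rational(1, 2)))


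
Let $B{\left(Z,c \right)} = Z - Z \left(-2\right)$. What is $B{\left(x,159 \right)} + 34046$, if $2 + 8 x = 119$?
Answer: $\frac{272719}{8} \approx 34090.0$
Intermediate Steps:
$x = \frac{117}{8}$ ($x = - \frac{1}{4} + \frac{1}{8} \cdot 119 = - \frac{1}{4} + \frac{119}{8} = \frac{117}{8} \approx 14.625$)
$B{\left(Z,c \right)} = 3 Z$ ($B{\left(Z,c \right)} = Z - - 2 Z = Z + 2 Z = 3 Z$)
$B{\left(x,159 \right)} + 34046 = 3 \cdot \frac{117}{8} + 34046 = \frac{351}{8} + 34046 = \frac{272719}{8}$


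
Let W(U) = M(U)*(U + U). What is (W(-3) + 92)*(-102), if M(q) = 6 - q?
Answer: -3876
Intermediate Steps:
W(U) = 2*U*(6 - U) (W(U) = (6 - U)*(U + U) = (6 - U)*(2*U) = 2*U*(6 - U))
(W(-3) + 92)*(-102) = (2*(-3)*(6 - 1*(-3)) + 92)*(-102) = (2*(-3)*(6 + 3) + 92)*(-102) = (2*(-3)*9 + 92)*(-102) = (-54 + 92)*(-102) = 38*(-102) = -3876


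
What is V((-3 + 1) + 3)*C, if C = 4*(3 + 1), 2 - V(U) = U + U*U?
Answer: 0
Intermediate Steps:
V(U) = 2 - U - U² (V(U) = 2 - (U + U*U) = 2 - (U + U²) = 2 + (-U - U²) = 2 - U - U²)
C = 16 (C = 4*4 = 16)
V((-3 + 1) + 3)*C = (2 - ((-3 + 1) + 3) - ((-3 + 1) + 3)²)*16 = (2 - (-2 + 3) - (-2 + 3)²)*16 = (2 - 1*1 - 1*1²)*16 = (2 - 1 - 1*1)*16 = (2 - 1 - 1)*16 = 0*16 = 0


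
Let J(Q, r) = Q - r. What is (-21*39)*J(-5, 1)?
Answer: 4914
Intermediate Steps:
(-21*39)*J(-5, 1) = (-21*39)*(-5 - 1*1) = -819*(-5 - 1) = -819*(-6) = 4914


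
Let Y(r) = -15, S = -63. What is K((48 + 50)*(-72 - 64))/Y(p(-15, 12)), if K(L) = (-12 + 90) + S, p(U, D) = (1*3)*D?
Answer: -1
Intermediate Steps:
p(U, D) = 3*D
K(L) = 15 (K(L) = (-12 + 90) - 63 = 78 - 63 = 15)
K((48 + 50)*(-72 - 64))/Y(p(-15, 12)) = 15/(-15) = 15*(-1/15) = -1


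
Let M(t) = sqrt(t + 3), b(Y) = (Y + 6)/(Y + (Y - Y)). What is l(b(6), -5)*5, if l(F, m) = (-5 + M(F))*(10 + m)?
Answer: -125 + 25*sqrt(5) ≈ -69.098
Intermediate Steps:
b(Y) = (6 + Y)/Y (b(Y) = (6 + Y)/(Y + 0) = (6 + Y)/Y)
M(t) = sqrt(3 + t)
l(F, m) = (-5 + sqrt(3 + F))*(10 + m)
l(b(6), -5)*5 = (-50 - 5*(-5) + 10*sqrt(3 + (6 + 6)/6) - 5*sqrt(3 + (6 + 6)/6))*5 = (-50 + 25 + 10*sqrt(3 + (1/6)*12) - 5*sqrt(3 + (1/6)*12))*5 = (-50 + 25 + 10*sqrt(3 + 2) - 5*sqrt(3 + 2))*5 = (-50 + 25 + 10*sqrt(5) - 5*sqrt(5))*5 = (-25 + 5*sqrt(5))*5 = -125 + 25*sqrt(5)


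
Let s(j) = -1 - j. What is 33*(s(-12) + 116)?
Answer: 4191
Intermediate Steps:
33*(s(-12) + 116) = 33*((-1 - 1*(-12)) + 116) = 33*((-1 + 12) + 116) = 33*(11 + 116) = 33*127 = 4191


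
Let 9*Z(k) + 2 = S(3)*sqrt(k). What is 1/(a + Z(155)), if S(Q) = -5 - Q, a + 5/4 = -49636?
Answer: -64330164/3193186569881 + 1152*sqrt(155)/3193186569881 ≈ -2.0142e-5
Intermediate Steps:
a = -198549/4 (a = -5/4 - 49636 = -198549/4 ≈ -49637.)
Z(k) = -2/9 - 8*sqrt(k)/9 (Z(k) = -2/9 + ((-5 - 1*3)*sqrt(k))/9 = -2/9 + ((-5 - 3)*sqrt(k))/9 = -2/9 + (-8*sqrt(k))/9 = -2/9 - 8*sqrt(k)/9)
1/(a + Z(155)) = 1/(-198549/4 + (-2/9 - 8*sqrt(155)/9)) = 1/(-1786949/36 - 8*sqrt(155)/9)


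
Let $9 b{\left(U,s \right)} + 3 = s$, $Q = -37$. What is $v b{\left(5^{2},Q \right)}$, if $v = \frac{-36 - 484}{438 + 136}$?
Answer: $\frac{10400}{2583} \approx 4.0263$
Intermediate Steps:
$b{\left(U,s \right)} = - \frac{1}{3} + \frac{s}{9}$
$v = - \frac{260}{287}$ ($v = - \frac{520}{574} = \left(-520\right) \frac{1}{574} = - \frac{260}{287} \approx -0.90592$)
$v b{\left(5^{2},Q \right)} = - \frac{260 \left(- \frac{1}{3} + \frac{1}{9} \left(-37\right)\right)}{287} = - \frac{260 \left(- \frac{1}{3} - \frac{37}{9}\right)}{287} = \left(- \frac{260}{287}\right) \left(- \frac{40}{9}\right) = \frac{10400}{2583}$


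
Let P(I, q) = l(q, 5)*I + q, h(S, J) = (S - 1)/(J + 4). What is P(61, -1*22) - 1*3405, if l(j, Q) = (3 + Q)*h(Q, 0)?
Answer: -2939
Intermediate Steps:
h(S, J) = (-1 + S)/(4 + J)
l(j, Q) = (3 + Q)*(-1/4 + Q/4) (l(j, Q) = (3 + Q)*((-1 + Q)/(4 + 0)) = (3 + Q)*((-1 + Q)/4) = (3 + Q)*(-1/4 + Q/4))
P(I, q) = q + 8*I (P(I, q) = ((-1 + 5)*(3 + 5)/4)*I + q = ((1/4)*4*8)*I + q = 8*I + q = q + 8*I)
P(61, -1*22) - 1*3405 = (-1*22 + 8*61) - 1*3405 = (-22 + 488) - 3405 = 466 - 3405 = -2939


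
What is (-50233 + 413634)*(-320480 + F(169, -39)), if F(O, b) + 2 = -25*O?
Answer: -117998848507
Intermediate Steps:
F(O, b) = -2 - 25*O
(-50233 + 413634)*(-320480 + F(169, -39)) = (-50233 + 413634)*(-320480 + (-2 - 25*169)) = 363401*(-320480 + (-2 - 4225)) = 363401*(-320480 - 4227) = 363401*(-324707) = -117998848507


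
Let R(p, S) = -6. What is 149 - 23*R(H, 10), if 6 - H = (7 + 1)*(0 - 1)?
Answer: 287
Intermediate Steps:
H = 14 (H = 6 - (7 + 1)*(0 - 1) = 6 - 8*(-1) = 6 - 1*(-8) = 6 + 8 = 14)
149 - 23*R(H, 10) = 149 - 23*(-6) = 149 + 138 = 287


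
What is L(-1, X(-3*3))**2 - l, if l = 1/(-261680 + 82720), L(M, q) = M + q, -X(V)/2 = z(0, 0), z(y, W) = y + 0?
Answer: 178961/178960 ≈ 1.0000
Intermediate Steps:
z(y, W) = y
X(V) = 0 (X(V) = -2*0 = 0)
l = -1/178960 (l = 1/(-178960) = -1/178960 ≈ -5.5878e-6)
L(-1, X(-3*3))**2 - l = (-1 + 0)**2 - 1*(-1/178960) = (-1)**2 + 1/178960 = 1 + 1/178960 = 178961/178960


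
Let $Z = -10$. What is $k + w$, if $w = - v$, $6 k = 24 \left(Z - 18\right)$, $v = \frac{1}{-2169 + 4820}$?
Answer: $- \frac{296913}{2651} \approx -112.0$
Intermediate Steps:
$v = \frac{1}{2651} \approx 0.00037722$
$k = -112$ ($k = \frac{24 \left(-10 - 18\right)}{6} = \frac{24 \left(-28\right)}{6} = \frac{1}{6} \left(-672\right) = -112$)
$w = - \frac{1}{2651}$ ($w = \left(-1\right) \frac{1}{2651} = - \frac{1}{2651} \approx -0.00037722$)
$k + w = -112 - \frac{1}{2651} = - \frac{296913}{2651}$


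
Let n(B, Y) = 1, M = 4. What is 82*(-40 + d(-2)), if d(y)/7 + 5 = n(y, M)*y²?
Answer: -3854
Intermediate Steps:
d(y) = -35 + 7*y² (d(y) = -35 + 7*(1*y²) = -35 + 7*y²)
82*(-40 + d(-2)) = 82*(-40 + (-35 + 7*(-2)²)) = 82*(-40 + (-35 + 7*4)) = 82*(-40 + (-35 + 28)) = 82*(-40 - 7) = 82*(-47) = -3854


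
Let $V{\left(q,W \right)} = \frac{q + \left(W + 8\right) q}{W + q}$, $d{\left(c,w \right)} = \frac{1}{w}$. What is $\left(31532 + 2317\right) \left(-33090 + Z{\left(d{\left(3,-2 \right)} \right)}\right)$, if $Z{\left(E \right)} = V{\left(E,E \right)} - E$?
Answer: $- \frac{4479610509}{4} \approx -1.1199 \cdot 10^{9}$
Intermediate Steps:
$V{\left(q,W \right)} = \frac{q + q \left(8 + W\right)}{W + q}$ ($V{\left(q,W \right)} = \frac{q + \left(8 + W\right) q}{W + q} = \frac{q + q \left(8 + W\right)}{W + q}$)
$Z{\left(E \right)} = \frac{9}{2} - \frac{E}{2}$ ($Z{\left(E \right)} = \frac{E \left(9 + E\right)}{E + E} - E = \frac{E \left(9 + E\right)}{2 E} - E = E \frac{1}{2 E} \left(9 + E\right) - E = \left(\frac{9}{2} + \frac{E}{2}\right) - E = \frac{9}{2} - \frac{E}{2}$)
$\left(31532 + 2317\right) \left(-33090 + Z{\left(d{\left(3,-2 \right)} \right)}\right) = \left(31532 + 2317\right) \left(-33090 + \left(\frac{9}{2} - \frac{1}{2 \left(-2\right)}\right)\right) = 33849 \left(-33090 + \left(\frac{9}{2} - - \frac{1}{4}\right)\right) = 33849 \left(-33090 + \left(\frac{9}{2} + \frac{1}{4}\right)\right) = 33849 \left(-33090 + \frac{19}{4}\right) = 33849 \left(- \frac{132341}{4}\right) = - \frac{4479610509}{4}$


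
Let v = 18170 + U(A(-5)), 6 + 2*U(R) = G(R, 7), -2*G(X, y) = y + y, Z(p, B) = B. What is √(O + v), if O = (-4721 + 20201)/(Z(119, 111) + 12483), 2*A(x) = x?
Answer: 3*√35568969726/4198 ≈ 134.78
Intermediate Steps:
A(x) = x/2
G(X, y) = -y (G(X, y) = -(y + y)/2 = -y)
O = 2580/2099 (O = (-4721 + 20201)/(111 + 12483) = 15480/12594 = 15480*(1/12594) = 2580/2099 ≈ 1.2292)
U(R) = -13/2 (U(R) = -3 + (-1*7)/2 = -3 + (½)*(-7) = -3 - 7/2 = -13/2)
v = 36327/2 (v = 18170 - 13/2 = 36327/2 ≈ 18164.)
√(O + v) = √(2580/2099 + 36327/2) = √(76255533/4198) = 3*√35568969726/4198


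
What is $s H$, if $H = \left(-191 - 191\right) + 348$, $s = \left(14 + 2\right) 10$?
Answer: $-5440$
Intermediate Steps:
$s = 160$ ($s = 16 \cdot 10 = 160$)
$H = -34$ ($H = -382 + 348 = -34$)
$s H = 160 \left(-34\right) = -5440$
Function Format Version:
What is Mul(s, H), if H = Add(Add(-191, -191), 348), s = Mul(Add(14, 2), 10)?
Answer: -5440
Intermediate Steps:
s = 160 (s = Mul(16, 10) = 160)
H = -34 (H = Add(-382, 348) = -34)
Mul(s, H) = Mul(160, -34) = -5440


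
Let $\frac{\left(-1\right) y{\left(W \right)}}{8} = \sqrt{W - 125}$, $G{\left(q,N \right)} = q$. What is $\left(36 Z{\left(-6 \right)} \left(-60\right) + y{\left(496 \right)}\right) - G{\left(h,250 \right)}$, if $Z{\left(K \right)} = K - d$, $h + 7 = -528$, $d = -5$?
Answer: $2695 - 8 \sqrt{371} \approx 2540.9$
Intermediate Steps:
$h = -535$ ($h = -7 - 528 = -535$)
$Z{\left(K \right)} = 5 + K$ ($Z{\left(K \right)} = K - -5 = K + 5 = 5 + K$)
$y{\left(W \right)} = - 8 \sqrt{-125 + W}$ ($y{\left(W \right)} = - 8 \sqrt{W - 125} = - 8 \sqrt{-125 + W}$)
$\left(36 Z{\left(-6 \right)} \left(-60\right) + y{\left(496 \right)}\right) - G{\left(h,250 \right)} = \left(36 \left(5 - 6\right) \left(-60\right) - 8 \sqrt{-125 + 496}\right) - -535 = \left(36 \left(-1\right) \left(-60\right) - 8 \sqrt{371}\right) + 535 = \left(\left(-36\right) \left(-60\right) - 8 \sqrt{371}\right) + 535 = \left(2160 - 8 \sqrt{371}\right) + 535 = 2695 - 8 \sqrt{371}$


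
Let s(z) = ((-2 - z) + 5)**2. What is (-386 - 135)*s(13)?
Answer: -52100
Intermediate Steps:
s(z) = (3 - z)**2
(-386 - 135)*s(13) = (-386 - 135)*(-3 + 13)**2 = -521*10**2 = -521*100 = -52100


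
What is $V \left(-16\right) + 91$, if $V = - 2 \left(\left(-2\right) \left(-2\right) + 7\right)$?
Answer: $443$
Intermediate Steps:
$V = -22$ ($V = - 2 \left(4 + 7\right) = \left(-2\right) 11 = -22$)
$V \left(-16\right) + 91 = \left(-22\right) \left(-16\right) + 91 = 352 + 91 = 443$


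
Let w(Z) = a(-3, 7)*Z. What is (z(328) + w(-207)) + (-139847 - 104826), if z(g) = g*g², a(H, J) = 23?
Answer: 35038118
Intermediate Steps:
z(g) = g³
w(Z) = 23*Z
(z(328) + w(-207)) + (-139847 - 104826) = (328³ + 23*(-207)) + (-139847 - 104826) = (35287552 - 4761) - 244673 = 35282791 - 244673 = 35038118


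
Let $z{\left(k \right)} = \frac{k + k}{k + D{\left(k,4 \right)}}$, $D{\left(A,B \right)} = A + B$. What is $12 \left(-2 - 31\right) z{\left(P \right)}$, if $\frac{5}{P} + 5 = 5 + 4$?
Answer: $- \frac{1980}{13} \approx -152.31$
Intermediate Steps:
$P = \frac{5}{4}$ ($P = \frac{5}{-5 + \left(5 + 4\right)} = \frac{5}{-5 + 9} = \frac{5}{4} \approx 1.25$)
$z{\left(k \right)} = \frac{2 k}{4 + 2 k}$ ($z{\left(k \right)} = \frac{k + k}{k + \left(k + 4\right)} = \frac{2 k}{k + \left(4 + k\right)} = \frac{2 k}{4 + 2 k}$)
$12 \left(-2 - 31\right) z{\left(P \right)} = 12 \left(-2 - 31\right) \frac{5}{4 \left(2 + \frac{5}{4}\right)} = 12 \left(-33\right) \frac{5}{4 \cdot \frac{13}{4}} = - 396 \cdot \frac{5}{4} \cdot \frac{4}{13} = \left(-396\right) \frac{5}{13} = - \frac{1980}{13}$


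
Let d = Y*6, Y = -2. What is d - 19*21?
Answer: -411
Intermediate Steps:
d = -12 (d = -2*6 = -12)
d - 19*21 = -12 - 19*21 = -12 - 399 = -411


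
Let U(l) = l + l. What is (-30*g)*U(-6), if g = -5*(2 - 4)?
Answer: 3600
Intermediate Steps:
U(l) = 2*l
g = 10 (g = -5*(-2) = 10)
(-30*g)*U(-6) = (-30*10)*(2*(-6)) = -300*(-12) = 3600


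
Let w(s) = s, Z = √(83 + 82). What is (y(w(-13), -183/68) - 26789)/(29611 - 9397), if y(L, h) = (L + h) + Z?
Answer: -607573/458184 + √165/20214 ≈ -1.3254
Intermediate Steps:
Z = √165 ≈ 12.845
y(L, h) = L + h + √165 (y(L, h) = (L + h) + √165 = L + h + √165)
(y(w(-13), -183/68) - 26789)/(29611 - 9397) = ((-13 - 183/68 + √165) - 26789)/(29611 - 9397) = ((-13 - 183*1/68 + √165) - 26789)/20214 = ((-13 - 183/68 + √165) - 26789)*(1/20214) = ((-1067/68 + √165) - 26789)*(1/20214) = (-1822719/68 + √165)*(1/20214) = -607573/458184 + √165/20214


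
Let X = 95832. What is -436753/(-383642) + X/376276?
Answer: 50276212993/36088819298 ≈ 1.3931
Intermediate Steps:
-436753/(-383642) + X/376276 = -436753/(-383642) + 95832/376276 = -436753*(-1/383642) + 95832*(1/376276) = 436753/383642 + 23958/94069 = 50276212993/36088819298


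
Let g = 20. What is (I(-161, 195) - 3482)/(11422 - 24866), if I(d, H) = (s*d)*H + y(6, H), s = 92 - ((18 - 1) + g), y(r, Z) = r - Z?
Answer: 432599/3361 ≈ 128.71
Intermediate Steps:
s = 55 (s = 92 - ((18 - 1) + 20) = 92 - (17 + 20) = 92 - 1*37 = 92 - 37 = 55)
I(d, H) = 6 - H + 55*H*d (I(d, H) = (55*d)*H + (6 - H) = 55*H*d + (6 - H) = 6 - H + 55*H*d)
(I(-161, 195) - 3482)/(11422 - 24866) = ((6 - 1*195 + 55*195*(-161)) - 3482)/(11422 - 24866) = ((6 - 195 - 1726725) - 3482)/(-13444) = (-1726914 - 3482)*(-1/13444) = -1730396*(-1/13444) = 432599/3361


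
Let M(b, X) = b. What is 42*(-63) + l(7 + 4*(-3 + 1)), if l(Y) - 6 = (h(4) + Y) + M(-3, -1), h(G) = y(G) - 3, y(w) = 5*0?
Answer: -2647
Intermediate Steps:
y(w) = 0
h(G) = -3 (h(G) = 0 - 3 = -3)
l(Y) = Y (l(Y) = 6 + ((-3 + Y) - 3) = 6 + (-6 + Y) = Y)
42*(-63) + l(7 + 4*(-3 + 1)) = 42*(-63) + (7 + 4*(-3 + 1)) = -2646 + (7 + 4*(-2)) = -2646 + (7 - 8) = -2646 - 1 = -2647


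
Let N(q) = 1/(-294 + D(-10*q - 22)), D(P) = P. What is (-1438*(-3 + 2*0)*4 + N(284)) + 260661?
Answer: 877106051/3156 ≈ 2.7792e+5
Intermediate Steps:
N(q) = 1/(-316 - 10*q) (N(q) = 1/(-294 + (-10*q - 22)) = 1/(-294 + (-22 - 10*q)) = 1/(-316 - 10*q))
(-1438*(-3 + 2*0)*4 + N(284)) + 260661 = (-1438*(-3 + 2*0)*4 - 1/(316 + 10*284)) + 260661 = (-1438*(-3 + 0)*4 - 1/(316 + 2840)) + 260661 = (-(-4314)*4 - 1/3156) + 260661 = (-1438*(-12) - 1*1/3156) + 260661 = (17256 - 1/3156) + 260661 = 54459935/3156 + 260661 = 877106051/3156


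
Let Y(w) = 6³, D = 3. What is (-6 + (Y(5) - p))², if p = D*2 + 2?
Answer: 40804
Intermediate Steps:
Y(w) = 216
p = 8 (p = 3*2 + 2 = 6 + 2 = 8)
(-6 + (Y(5) - p))² = (-6 + (216 - 1*8))² = (-6 + (216 - 8))² = (-6 + 208)² = 202² = 40804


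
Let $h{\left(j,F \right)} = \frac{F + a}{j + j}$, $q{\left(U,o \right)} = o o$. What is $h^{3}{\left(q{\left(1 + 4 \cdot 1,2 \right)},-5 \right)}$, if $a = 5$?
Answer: $0$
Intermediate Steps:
$q{\left(U,o \right)} = o^{2}$
$h{\left(j,F \right)} = \frac{5 + F}{2 j}$ ($h{\left(j,F \right)} = \frac{F + 5}{j + j} = \frac{5 + F}{2 j}$)
$h^{3}{\left(q{\left(1 + 4 \cdot 1,2 \right)},-5 \right)} = \left(\frac{5 - 5}{2 \cdot 2^{2}}\right)^{3} = \left(\frac{1}{2} \cdot \frac{1}{4} \cdot 0\right)^{3} = 0^{3} = 0$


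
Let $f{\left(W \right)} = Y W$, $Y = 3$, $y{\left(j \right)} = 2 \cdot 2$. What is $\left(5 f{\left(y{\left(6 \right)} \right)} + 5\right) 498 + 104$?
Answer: $32474$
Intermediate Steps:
$y{\left(j \right)} = 4$
$f{\left(W \right)} = 3 W$
$\left(5 f{\left(y{\left(6 \right)} \right)} + 5\right) 498 + 104 = \left(5 \cdot 3 \cdot 4 + 5\right) 498 + 104 = \left(5 \cdot 12 + 5\right) 498 + 104 = \left(60 + 5\right) 498 + 104 = 65 \cdot 498 + 104 = 32370 + 104 = 32474$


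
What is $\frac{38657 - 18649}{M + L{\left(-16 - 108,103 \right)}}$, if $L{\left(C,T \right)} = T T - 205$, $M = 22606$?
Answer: $\frac{10004}{16505} \approx 0.60612$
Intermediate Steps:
$L{\left(C,T \right)} = -205 + T^{2}$ ($L{\left(C,T \right)} = T^{2} - 205 = -205 + T^{2}$)
$\frac{38657 - 18649}{M + L{\left(-16 - 108,103 \right)}} = \frac{38657 - 18649}{22606 - \left(205 - 103^{2}\right)} = \frac{20008}{22606 + \left(-205 + 10609\right)} = \frac{20008}{22606 + 10404} = \frac{20008}{33010} = 20008 \cdot \frac{1}{33010} = \frac{10004}{16505}$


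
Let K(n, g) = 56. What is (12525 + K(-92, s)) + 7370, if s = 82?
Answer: 19951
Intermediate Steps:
(12525 + K(-92, s)) + 7370 = (12525 + 56) + 7370 = 12581 + 7370 = 19951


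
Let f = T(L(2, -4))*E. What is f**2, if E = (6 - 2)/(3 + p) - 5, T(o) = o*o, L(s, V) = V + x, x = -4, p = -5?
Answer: 200704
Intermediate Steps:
L(s, V) = -4 + V (L(s, V) = V - 4 = -4 + V)
T(o) = o**2
E = -7 (E = (6 - 2)/(3 - 5) - 5 = 4/(-2) - 5 = 4*(-1/2) - 5 = -2 - 5 = -7)
f = -448 (f = (-4 - 4)**2*(-7) = (-8)**2*(-7) = 64*(-7) = -448)
f**2 = (-448)**2 = 200704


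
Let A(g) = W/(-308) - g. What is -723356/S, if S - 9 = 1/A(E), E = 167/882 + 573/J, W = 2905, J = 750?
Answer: -18220764018692/224277363 ≈ -81242.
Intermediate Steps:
E = 52553/55125 (E = 167/882 + 573/750 = 167*(1/882) + 573*(1/750) = 167/882 + 191/250 = 52553/55125 ≈ 0.95334)
A(g) = -415/44 - g (A(g) = 2905/(-308) - g = 2905*(-1/308) - g = -415/44 - g)
S = 224277363/25189207 (S = 9 + 1/(-415/44 - 1*52553/55125) = 9 + 1/(-415/44 - 52553/55125) = 9 + 1/(-25189207/2425500) = 9 - 2425500/25189207 = 224277363/25189207 ≈ 8.9037)
-723356/S = -723356/224277363/25189207 = -723356*25189207/224277363 = -18220764018692/224277363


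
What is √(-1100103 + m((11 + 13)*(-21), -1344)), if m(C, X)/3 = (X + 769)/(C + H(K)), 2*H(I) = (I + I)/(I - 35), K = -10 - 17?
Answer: 7*I*√2431571395353/10407 ≈ 1048.9*I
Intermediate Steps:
K = -27
H(I) = I/(-35 + I) (H(I) = ((I + I)/(I - 35))/2 = ((2*I)/(-35 + I))/2 = (2*I/(-35 + I))/2 = I/(-35 + I))
m(C, X) = 3*(769 + X)/(27/62 + C) (m(C, X) = 3*((X + 769)/(C - 27/(-35 - 27))) = 3*((769 + X)/(C - 27/(-62))) = 3*((769 + X)/(C - 27*(-1/62))) = 3*((769 + X)/(C + 27/62)) = 3*((769 + X)/(27/62 + C)) = 3*(769 + X)/(27/62 + C))
√(-1100103 + m((11 + 13)*(-21), -1344)) = √(-1100103 + 186*(769 - 1344)/(27 + 62*((11 + 13)*(-21)))) = √(-1100103 + 186*(-575)/(27 + 62*(24*(-21)))) = √(-1100103 + 186*(-575)/(27 + 62*(-504))) = √(-1100103 + 186*(-575)/(27 - 31248)) = √(-1100103 + 186*(-575)/(-31221)) = √(-1100103 + 186*(-1/31221)*(-575)) = √(-1100103 + 35650/10407) = √(-11448736271/10407) = 7*I*√2431571395353/10407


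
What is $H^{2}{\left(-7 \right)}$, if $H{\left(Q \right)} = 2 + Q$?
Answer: $25$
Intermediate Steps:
$H^{2}{\left(-7 \right)} = \left(2 - 7\right)^{2} = \left(-5\right)^{2} = 25$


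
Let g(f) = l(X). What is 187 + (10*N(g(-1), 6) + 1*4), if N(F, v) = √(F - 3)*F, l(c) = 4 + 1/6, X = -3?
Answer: 191 + 125*√42/18 ≈ 236.01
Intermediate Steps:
l(c) = 25/6 (l(c) = 4 + ⅙ = 25/6)
g(f) = 25/6
N(F, v) = F*√(-3 + F) (N(F, v) = √(-3 + F)*F = F*√(-3 + F))
187 + (10*N(g(-1), 6) + 1*4) = 187 + (10*(25*√(-3 + 25/6)/6) + 1*4) = 187 + (10*(25*√(7/6)/6) + 4) = 187 + (10*(25*(√42/6)/6) + 4) = 187 + (10*(25*√42/36) + 4) = 187 + (125*√42/18 + 4) = 187 + (4 + 125*√42/18) = 191 + 125*√42/18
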